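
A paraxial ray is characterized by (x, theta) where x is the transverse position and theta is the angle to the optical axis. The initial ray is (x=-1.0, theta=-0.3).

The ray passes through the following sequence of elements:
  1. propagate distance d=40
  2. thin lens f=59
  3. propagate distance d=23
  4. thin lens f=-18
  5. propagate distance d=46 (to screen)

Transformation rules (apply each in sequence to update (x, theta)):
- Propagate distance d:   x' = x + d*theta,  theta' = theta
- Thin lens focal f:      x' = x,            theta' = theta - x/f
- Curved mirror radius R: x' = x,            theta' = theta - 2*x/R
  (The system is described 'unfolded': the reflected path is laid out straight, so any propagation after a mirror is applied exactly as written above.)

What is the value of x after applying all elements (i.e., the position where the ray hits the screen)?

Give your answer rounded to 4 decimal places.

Answer: -56.4011

Derivation:
Initial: x=-1.0000 theta=-0.3000
After 1 (propagate distance d=40): x=-13.0000 theta=-0.3000
After 2 (thin lens f=59): x=-13.0000 theta=-47/590 (≈-0.0797)
After 3 (propagate distance d=23): x=-8751/590 (≈-14.8322) theta=-47/590 (≈-0.0797)
After 4 (thin lens f=-18): x=-8751/590 (≈-14.8322) theta=-3199/3540 (≈-0.9037)
After 5 (propagate distance d=46 (to screen)): x=-9983/177 (≈-56.4011) theta=-3199/3540 (≈-0.9037)
Rounded to 4 decimal places: x = -56.4011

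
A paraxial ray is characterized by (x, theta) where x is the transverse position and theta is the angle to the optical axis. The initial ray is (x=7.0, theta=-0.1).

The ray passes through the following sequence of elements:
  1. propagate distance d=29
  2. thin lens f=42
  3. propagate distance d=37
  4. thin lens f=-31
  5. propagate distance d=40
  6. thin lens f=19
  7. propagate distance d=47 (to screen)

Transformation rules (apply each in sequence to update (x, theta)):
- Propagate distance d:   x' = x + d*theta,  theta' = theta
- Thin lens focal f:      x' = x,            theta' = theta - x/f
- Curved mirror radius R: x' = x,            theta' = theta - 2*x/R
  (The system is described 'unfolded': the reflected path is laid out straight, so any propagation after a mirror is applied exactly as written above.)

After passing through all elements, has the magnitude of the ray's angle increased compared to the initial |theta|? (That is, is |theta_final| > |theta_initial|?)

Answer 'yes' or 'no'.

Initial: x=7.0000 theta=-0.1000
After 1 (propagate distance d=29): x=4.1000 theta=-0.1000
After 2 (thin lens f=42): x=4.1000 theta=-83/420 (≈-0.1976)
After 3 (propagate distance d=37): x=-1349/420 (≈-3.2119) theta=-83/420 (≈-0.1976)
After 4 (thin lens f=-31): x=-1349/420 (≈-3.2119) theta=-1961/6510 (≈-0.3012)
After 5 (propagate distance d=40): x=-66233/4340 (≈-15.2611) theta=-1961/6510 (≈-0.3012)
After 6 (thin lens f=19): x=-66233/4340 (≈-15.2611) theta=124181/247380 (≈0.5020)
After 7 (propagate distance d=47 (to screen)): x=1030613/123690 (≈8.3322) theta=124181/247380 (≈0.5020)
|theta_initial|=0.1000 |theta_final|=124181/247380 (≈0.5020) -> increased

Answer: yes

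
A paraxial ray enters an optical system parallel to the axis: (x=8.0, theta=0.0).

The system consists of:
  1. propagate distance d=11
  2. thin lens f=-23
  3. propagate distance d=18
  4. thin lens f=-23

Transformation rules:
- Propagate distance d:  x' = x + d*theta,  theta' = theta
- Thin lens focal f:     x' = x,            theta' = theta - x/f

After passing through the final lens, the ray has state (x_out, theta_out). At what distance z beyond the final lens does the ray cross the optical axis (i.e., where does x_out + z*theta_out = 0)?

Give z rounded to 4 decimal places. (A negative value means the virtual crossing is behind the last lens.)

Initial: x=8.0000 theta=0.0000
After 1 (propagate distance d=11): x=8.0000 theta=0.0000
After 2 (thin lens f=-23): x=8.0000 theta=8/23 (≈0.3478)
After 3 (propagate distance d=18): x=328/23 (≈14.2609) theta=8/23 (≈0.3478)
After 4 (thin lens f=-23): x=328/23 (≈14.2609) theta=512/529 (≈0.9679)
z_focus = -x_out/theta_out = -(328/23)/(512/529) = -943/64 ≈ -14.7344
Rounded to 4 decimal places: z = -14.7344

Answer: -14.7344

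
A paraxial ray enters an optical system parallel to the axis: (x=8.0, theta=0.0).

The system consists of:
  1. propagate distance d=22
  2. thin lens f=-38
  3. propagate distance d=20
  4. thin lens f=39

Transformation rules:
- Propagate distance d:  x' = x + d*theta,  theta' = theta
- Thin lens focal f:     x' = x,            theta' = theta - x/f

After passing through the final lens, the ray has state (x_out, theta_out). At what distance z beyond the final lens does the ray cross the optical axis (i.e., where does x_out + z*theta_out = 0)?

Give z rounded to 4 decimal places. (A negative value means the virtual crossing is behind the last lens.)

Answer: 119.0526

Derivation:
Initial: x=8.0000 theta=0.0000
After 1 (propagate distance d=22): x=8.0000 theta=0.0000
After 2 (thin lens f=-38): x=8.0000 theta=4/19 (≈0.2105)
After 3 (propagate distance d=20): x=232/19 (≈12.2105) theta=4/19 (≈0.2105)
After 4 (thin lens f=39): x=232/19 (≈12.2105) theta=-4/39 (≈-0.1026)
z_focus = -x_out/theta_out = -(232/19)/(-4/39) = 2262/19 ≈ 119.0526
Rounded to 4 decimal places: z = 119.0526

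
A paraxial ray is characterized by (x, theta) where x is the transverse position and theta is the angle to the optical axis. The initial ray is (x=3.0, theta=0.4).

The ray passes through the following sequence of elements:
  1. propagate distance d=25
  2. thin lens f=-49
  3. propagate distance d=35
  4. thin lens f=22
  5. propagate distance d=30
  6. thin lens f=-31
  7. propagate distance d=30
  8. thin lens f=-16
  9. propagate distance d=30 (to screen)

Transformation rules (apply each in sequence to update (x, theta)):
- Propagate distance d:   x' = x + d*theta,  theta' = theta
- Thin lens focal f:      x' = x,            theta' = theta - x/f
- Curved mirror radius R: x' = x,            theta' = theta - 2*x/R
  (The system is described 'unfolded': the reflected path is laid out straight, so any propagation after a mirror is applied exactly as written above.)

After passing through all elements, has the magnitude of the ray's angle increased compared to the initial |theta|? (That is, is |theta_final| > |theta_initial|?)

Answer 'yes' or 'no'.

Answer: yes

Derivation:
Initial: x=3.0000 theta=0.4000
After 1 (propagate distance d=25): x=13.0000 theta=0.4000
After 2 (thin lens f=-49): x=13.0000 theta=163/245 (≈0.6653)
After 3 (propagate distance d=35): x=254/7 (≈36.2857) theta=163/245 (≈0.6653)
After 4 (thin lens f=22): x=254/7 (≈36.2857) theta=-2652/2695 (≈-0.9840)
After 5 (propagate distance d=30): x=3646/539 (≈6.7644) theta=-2652/2695 (≈-0.9840)
After 6 (thin lens f=-31): x=3646/539 (≈6.7644) theta=-63982/83545 (≈-0.7658)
After 7 (propagate distance d=30): x=-270866/16709 (≈-16.2108) theta=-63982/83545 (≈-0.7658)
After 8 (thin lens f=-16): x=-270866/16709 (≈-16.2108) theta=-1189021/668360 (≈-1.7790)
After 9 (propagate distance d=30 (to screen)): x=-21431/308 (≈-69.5812) theta=-1189021/668360 (≈-1.7790)
|theta_initial|=0.4000 |theta_final|=1189021/668360 (≈1.7790) -> increased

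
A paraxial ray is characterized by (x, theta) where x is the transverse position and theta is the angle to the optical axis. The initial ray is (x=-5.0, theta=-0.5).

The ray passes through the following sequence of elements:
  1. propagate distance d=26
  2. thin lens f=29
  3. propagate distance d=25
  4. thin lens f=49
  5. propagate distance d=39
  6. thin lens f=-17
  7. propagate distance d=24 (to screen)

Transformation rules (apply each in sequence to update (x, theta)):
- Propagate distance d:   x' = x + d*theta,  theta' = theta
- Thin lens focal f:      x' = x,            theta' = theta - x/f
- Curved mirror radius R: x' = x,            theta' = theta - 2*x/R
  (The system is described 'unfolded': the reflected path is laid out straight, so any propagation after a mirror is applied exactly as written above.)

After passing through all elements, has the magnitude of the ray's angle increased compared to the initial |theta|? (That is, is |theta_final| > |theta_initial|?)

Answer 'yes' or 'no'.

Initial: x=-5.0000 theta=-0.5000
After 1 (propagate distance d=26): x=-18.0000 theta=-0.5000
After 2 (thin lens f=29): x=-18.0000 theta=7/58 (≈0.1207)
After 3 (propagate distance d=25): x=-869/58 (≈-14.9828) theta=7/58 (≈0.1207)
After 4 (thin lens f=49): x=-869/58 (≈-14.9828) theta=606/1421 (≈0.4265)
After 5 (propagate distance d=39): x=4687/2842 (≈1.6492) theta=606/1421 (≈0.4265)
After 6 (thin lens f=-17): x=4687/2842 (≈1.6492) theta=3613/6902 (≈0.5235)
After 7 (propagate distance d=24 (to screen)): x=686663/48314 (≈14.2125) theta=3613/6902 (≈0.5235)
|theta_initial|=0.5000 |theta_final|=3613/6902 (≈0.5235) -> increased

Answer: yes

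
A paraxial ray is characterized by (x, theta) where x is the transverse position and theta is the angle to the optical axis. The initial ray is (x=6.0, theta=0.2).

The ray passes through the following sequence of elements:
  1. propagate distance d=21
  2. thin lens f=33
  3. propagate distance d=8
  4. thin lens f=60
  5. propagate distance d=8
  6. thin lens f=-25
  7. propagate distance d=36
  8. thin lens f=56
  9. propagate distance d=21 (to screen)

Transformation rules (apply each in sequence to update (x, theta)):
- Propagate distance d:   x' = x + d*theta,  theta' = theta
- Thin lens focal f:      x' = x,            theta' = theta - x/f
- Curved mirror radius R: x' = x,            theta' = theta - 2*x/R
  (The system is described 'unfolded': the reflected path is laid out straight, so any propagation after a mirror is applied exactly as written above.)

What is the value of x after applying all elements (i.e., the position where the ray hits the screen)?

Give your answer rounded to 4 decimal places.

Answer: 5.5461

Derivation:
Initial: x=6.0000 theta=0.2000
After 1 (propagate distance d=21): x=10.2000 theta=0.2000
After 2 (thin lens f=33): x=10.2000 theta=-6/55 (≈-0.1091)
After 3 (propagate distance d=8): x=513/55 (≈9.3273) theta=-6/55 (≈-0.1091)
After 4 (thin lens f=60): x=513/55 (≈9.3273) theta=-291/1100 (≈-0.2645)
After 5 (propagate distance d=8): x=1983/275 (≈7.2109) theta=-291/1100 (≈-0.2645)
After 6 (thin lens f=-25): x=1983/275 (≈7.2109) theta=657/27500 (≈0.0239)
After 7 (propagate distance d=36): x=55488/6875 (≈8.0710) theta=657/27500 (≈0.0239)
After 8 (thin lens f=56): x=55488/6875 (≈8.0710) theta=-4629/38500 (≈-0.1202)
After 9 (propagate distance d=21 (to screen)): x=152517/27500 (≈5.5461) theta=-4629/38500 (≈-0.1202)
Rounded to 4 decimal places: x = 5.5461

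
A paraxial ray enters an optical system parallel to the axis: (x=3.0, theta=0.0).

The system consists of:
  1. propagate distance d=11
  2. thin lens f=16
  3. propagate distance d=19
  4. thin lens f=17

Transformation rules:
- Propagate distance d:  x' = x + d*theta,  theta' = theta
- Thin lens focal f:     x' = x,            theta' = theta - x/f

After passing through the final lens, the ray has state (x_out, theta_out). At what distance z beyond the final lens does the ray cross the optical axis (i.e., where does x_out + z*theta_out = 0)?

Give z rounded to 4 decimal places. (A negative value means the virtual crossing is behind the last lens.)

Initial: x=3.0000 theta=0.0000
After 1 (propagate distance d=11): x=3.0000 theta=0.0000
After 2 (thin lens f=16): x=3.0000 theta=-0.1875
After 3 (propagate distance d=19): x=-0.5625 theta=-0.1875
After 4 (thin lens f=17): x=-0.5625 theta=-21/136 (≈-0.1544)
z_focus = -x_out/theta_out = -(-0.5625)/(-21/136) = -51/14 ≈ -3.6429
Rounded to 4 decimal places: z = -3.6429

Answer: -3.6429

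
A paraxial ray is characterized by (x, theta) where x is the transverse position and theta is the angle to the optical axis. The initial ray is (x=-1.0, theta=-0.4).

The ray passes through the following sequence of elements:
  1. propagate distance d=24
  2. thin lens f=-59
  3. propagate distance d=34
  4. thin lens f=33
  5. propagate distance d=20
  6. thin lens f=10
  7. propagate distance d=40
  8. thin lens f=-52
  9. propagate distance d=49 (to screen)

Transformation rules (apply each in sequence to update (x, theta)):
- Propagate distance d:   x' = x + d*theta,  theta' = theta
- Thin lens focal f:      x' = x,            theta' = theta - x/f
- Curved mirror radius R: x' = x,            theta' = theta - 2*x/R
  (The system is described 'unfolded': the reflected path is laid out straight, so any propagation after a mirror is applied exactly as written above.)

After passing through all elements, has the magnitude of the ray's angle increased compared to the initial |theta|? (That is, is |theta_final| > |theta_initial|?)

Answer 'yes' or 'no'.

Initial: x=-1.0000 theta=-0.4000
After 1 (propagate distance d=24): x=-10.6000 theta=-0.4000
After 2 (thin lens f=-59): x=-10.6000 theta=-171/295 (≈-0.5797)
After 3 (propagate distance d=34): x=-8941/295 (≈-30.3085) theta=-171/295 (≈-0.5797)
After 4 (thin lens f=33): x=-8941/295 (≈-30.3085) theta=3298/9735 (≈0.3388)
After 5 (propagate distance d=20): x=-229093/9735 (≈-23.5329) theta=3298/9735 (≈0.3388)
After 6 (thin lens f=10): x=-229093/9735 (≈-23.5329) theta=262073/97350 (≈2.6921)
After 7 (propagate distance d=40): x=819199/9735 (≈84.1499) theta=262073/97350 (≈2.6921)
After 8 (thin lens f=-52): x=819199/9735 (≈84.1499) theta=3636631/843700 (≈4.3103)
After 9 (propagate distance d=49 (to screen)): x=747576497/2531100 (≈295.3564) theta=3636631/843700 (≈4.3103)
|theta_initial|=0.4000 |theta_final|=3636631/843700 (≈4.3103) -> increased

Answer: yes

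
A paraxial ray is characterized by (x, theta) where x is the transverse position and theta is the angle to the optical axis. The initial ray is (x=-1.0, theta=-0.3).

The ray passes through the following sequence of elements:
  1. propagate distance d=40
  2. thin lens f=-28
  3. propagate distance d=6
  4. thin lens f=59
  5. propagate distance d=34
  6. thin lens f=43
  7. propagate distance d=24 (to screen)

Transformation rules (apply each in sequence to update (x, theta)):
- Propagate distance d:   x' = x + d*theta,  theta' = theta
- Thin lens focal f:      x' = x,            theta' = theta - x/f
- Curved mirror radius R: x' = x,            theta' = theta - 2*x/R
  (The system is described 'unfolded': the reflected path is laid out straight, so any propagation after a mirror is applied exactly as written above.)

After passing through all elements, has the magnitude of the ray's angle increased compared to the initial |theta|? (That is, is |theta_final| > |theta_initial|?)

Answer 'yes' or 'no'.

Answer: yes

Derivation:
Initial: x=-1.0000 theta=-0.3000
After 1 (propagate distance d=40): x=-13.0000 theta=-0.3000
After 2 (thin lens f=-28): x=-13.0000 theta=-107/140 (≈-0.7643)
After 3 (propagate distance d=6): x=-1231/70 (≈-17.5857) theta=-107/140 (≈-0.7643)
After 4 (thin lens f=59): x=-1231/70 (≈-17.5857) theta=-3851/8260 (≈-0.4662)
After 5 (propagate distance d=34): x=-9864/295 (≈-33.4373) theta=-3851/8260 (≈-0.4662)
After 6 (thin lens f=43): x=-9864/295 (≈-33.4373) theta=110599/355180 (≈0.3114)
After 7 (propagate distance d=24 (to screen)): x=-461094/17759 (≈-25.9640) theta=110599/355180 (≈0.3114)
|theta_initial|=0.3000 |theta_final|=110599/355180 (≈0.3114) -> increased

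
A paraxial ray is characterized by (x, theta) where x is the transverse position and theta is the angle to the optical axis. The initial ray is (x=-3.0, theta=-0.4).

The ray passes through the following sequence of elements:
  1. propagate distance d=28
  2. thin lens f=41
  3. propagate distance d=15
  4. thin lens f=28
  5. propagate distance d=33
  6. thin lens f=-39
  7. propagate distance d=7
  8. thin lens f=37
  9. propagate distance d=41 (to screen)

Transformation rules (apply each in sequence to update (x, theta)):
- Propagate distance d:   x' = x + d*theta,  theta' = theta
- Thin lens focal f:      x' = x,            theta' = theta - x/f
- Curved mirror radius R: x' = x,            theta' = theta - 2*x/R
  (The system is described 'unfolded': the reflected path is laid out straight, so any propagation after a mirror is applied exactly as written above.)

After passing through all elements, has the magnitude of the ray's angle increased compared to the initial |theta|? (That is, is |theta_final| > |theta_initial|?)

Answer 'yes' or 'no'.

Answer: no

Derivation:
Initial: x=-3.0000 theta=-0.4000
After 1 (propagate distance d=28): x=-14.2000 theta=-0.4000
After 2 (thin lens f=41): x=-14.2000 theta=-11/205 (≈-0.0537)
After 3 (propagate distance d=15): x=-3076/205 (≈-15.0049) theta=-11/205 (≈-0.0537)
After 4 (thin lens f=28): x=-3076/205 (≈-15.0049) theta=692/1435 (≈0.4822)
After 5 (propagate distance d=33): x=1304/1435 (≈0.9087) theta=692/1435 (≈0.4822)
After 6 (thin lens f=-39): x=1304/1435 (≈0.9087) theta=28292/55965 (≈0.5055)
After 7 (propagate distance d=7): x=49780/11193 (≈4.4474) theta=28292/55965 (≈0.5055)
After 8 (thin lens f=37): x=49780/11193 (≈4.4474) theta=265968/690235 (≈0.3853)
After 9 (propagate distance d=41 (to screen)): x=5989052/295815 (≈20.2459) theta=265968/690235 (≈0.3853)
|theta_initial|=0.4000 |theta_final|=265968/690235 (≈0.3853) -> not increased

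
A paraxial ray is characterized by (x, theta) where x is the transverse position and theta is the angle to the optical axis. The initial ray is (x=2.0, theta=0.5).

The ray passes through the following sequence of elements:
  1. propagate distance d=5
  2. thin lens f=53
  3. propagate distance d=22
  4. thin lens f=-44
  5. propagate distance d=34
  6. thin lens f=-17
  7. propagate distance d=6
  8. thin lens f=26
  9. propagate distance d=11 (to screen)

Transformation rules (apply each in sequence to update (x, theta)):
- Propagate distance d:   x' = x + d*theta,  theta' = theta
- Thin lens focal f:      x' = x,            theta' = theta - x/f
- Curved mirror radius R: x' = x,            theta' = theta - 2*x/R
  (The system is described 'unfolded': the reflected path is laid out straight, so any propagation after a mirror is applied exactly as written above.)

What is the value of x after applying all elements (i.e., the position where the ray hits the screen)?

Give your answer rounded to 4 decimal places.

Answer: 65.1308

Derivation:
Initial: x=2.0000 theta=0.5000
After 1 (propagate distance d=5): x=4.5000 theta=0.5000
After 2 (thin lens f=53): x=4.5000 theta=22/53 (≈0.4151)
After 3 (propagate distance d=22): x=1445/106 (≈13.6321) theta=22/53 (≈0.4151)
After 4 (thin lens f=-44): x=1445/106 (≈13.6321) theta=3381/4664 (≈0.7249)
After 5 (propagate distance d=34): x=89267/2332 (≈38.2792) theta=3381/4664 (≈0.7249)
After 6 (thin lens f=-17): x=89267/2332 (≈38.2792) theta=13883/4664 (≈2.9766)
After 7 (propagate distance d=6): x=32729/583 (≈56.1389) theta=13883/4664 (≈2.9766)
After 8 (thin lens f=26): x=32729/583 (≈56.1389) theta=49563/60632 (≈0.8174)
After 9 (propagate distance d=11 (to screen)): x=3949009/60632 (≈65.1308) theta=49563/60632 (≈0.8174)
Rounded to 4 decimal places: x = 65.1308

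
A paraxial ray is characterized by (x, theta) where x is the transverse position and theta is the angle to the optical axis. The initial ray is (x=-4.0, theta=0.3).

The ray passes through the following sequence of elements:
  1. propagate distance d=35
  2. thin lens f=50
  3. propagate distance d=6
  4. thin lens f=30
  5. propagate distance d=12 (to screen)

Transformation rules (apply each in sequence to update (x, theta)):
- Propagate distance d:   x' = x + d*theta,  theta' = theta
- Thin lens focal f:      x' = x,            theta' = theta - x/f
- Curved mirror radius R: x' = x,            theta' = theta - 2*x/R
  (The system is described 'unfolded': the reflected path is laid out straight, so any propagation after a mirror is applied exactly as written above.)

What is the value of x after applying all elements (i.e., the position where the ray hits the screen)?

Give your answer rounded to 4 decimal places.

Initial: x=-4.0000 theta=0.3000
After 1 (propagate distance d=35): x=6.5000 theta=0.3000
After 2 (thin lens f=50): x=6.5000 theta=0.1700
After 3 (propagate distance d=6): x=7.5200 theta=0.1700
After 4 (thin lens f=30): x=7.5200 theta=-121/1500 (≈-0.0807)
After 5 (propagate distance d=12 (to screen)): x=6.5520 theta=-121/1500 (≈-0.0807)
Rounded to 4 decimal places: x = 6.5520

Answer: 6.5520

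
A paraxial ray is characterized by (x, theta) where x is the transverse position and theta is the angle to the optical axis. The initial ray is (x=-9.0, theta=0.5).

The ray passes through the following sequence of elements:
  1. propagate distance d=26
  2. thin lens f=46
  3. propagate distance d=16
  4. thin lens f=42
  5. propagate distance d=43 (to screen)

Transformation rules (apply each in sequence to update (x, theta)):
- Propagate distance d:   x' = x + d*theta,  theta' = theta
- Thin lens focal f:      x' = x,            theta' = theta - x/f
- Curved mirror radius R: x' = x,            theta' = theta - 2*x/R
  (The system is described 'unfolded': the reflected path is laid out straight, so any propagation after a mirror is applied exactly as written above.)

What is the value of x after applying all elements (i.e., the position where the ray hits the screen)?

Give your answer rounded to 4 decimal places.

Initial: x=-9.0000 theta=0.5000
After 1 (propagate distance d=26): x=4.0000 theta=0.5000
After 2 (thin lens f=46): x=4.0000 theta=19/46 (≈0.4130)
After 3 (propagate distance d=16): x=244/23 (≈10.6087) theta=19/46 (≈0.4130)
After 4 (thin lens f=42): x=244/23 (≈10.6087) theta=155/966 (≈0.1605)
After 5 (propagate distance d=43 (to screen)): x=16913/966 (≈17.5083) theta=155/966 (≈0.1605)
Rounded to 4 decimal places: x = 17.5083

Answer: 17.5083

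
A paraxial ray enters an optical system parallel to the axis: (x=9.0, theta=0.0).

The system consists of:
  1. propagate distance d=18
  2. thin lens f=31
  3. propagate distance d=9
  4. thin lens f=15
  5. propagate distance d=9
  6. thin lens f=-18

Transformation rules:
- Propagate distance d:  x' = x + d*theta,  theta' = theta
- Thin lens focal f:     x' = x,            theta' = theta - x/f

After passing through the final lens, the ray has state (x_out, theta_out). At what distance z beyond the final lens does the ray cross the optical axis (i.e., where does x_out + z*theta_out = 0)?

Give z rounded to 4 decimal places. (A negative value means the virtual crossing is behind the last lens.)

Answer: -0.0807

Derivation:
Initial: x=9.0000 theta=0.0000
After 1 (propagate distance d=18): x=9.0000 theta=0.0000
After 2 (thin lens f=31): x=9.0000 theta=-9/31 (≈-0.2903)
After 3 (propagate distance d=9): x=198/31 (≈6.3871) theta=-9/31 (≈-0.2903)
After 4 (thin lens f=15): x=198/31 (≈6.3871) theta=-111/155 (≈-0.7161)
After 5 (propagate distance d=9): x=-9/155 (≈-0.0581) theta=-111/155 (≈-0.7161)
After 6 (thin lens f=-18): x=-9/155 (≈-0.0581) theta=-223/310 (≈-0.7194)
z_focus = -x_out/theta_out = -(-9/155)/(-223/310) = -18/223 ≈ -0.0807
Rounded to 4 decimal places: z = -0.0807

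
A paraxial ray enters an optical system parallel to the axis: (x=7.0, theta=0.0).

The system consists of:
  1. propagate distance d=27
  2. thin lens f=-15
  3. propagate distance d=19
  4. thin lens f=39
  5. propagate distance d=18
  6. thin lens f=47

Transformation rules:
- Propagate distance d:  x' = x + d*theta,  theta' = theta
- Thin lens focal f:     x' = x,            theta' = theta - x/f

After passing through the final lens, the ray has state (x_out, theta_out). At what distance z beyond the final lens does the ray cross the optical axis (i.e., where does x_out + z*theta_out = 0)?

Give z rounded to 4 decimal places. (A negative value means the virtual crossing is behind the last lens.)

Initial: x=7.0000 theta=0.0000
After 1 (propagate distance d=27): x=7.0000 theta=0.0000
After 2 (thin lens f=-15): x=7.0000 theta=7/15 (≈0.4667)
After 3 (propagate distance d=19): x=238/15 (≈15.8667) theta=7/15 (≈0.4667)
After 4 (thin lens f=39): x=238/15 (≈15.8667) theta=7/117 (≈0.0598)
After 5 (propagate distance d=18): x=3304/195 (≈16.9436) theta=7/117 (≈0.0598)
After 6 (thin lens f=47): x=3304/195 (≈16.9436) theta=-8267/27495 (≈-0.3007)
z_focus = -x_out/theta_out = -(3304/195)/(-8267/27495) = 66552/1181 ≈ 56.3522
Rounded to 4 decimal places: z = 56.3522

Answer: 56.3522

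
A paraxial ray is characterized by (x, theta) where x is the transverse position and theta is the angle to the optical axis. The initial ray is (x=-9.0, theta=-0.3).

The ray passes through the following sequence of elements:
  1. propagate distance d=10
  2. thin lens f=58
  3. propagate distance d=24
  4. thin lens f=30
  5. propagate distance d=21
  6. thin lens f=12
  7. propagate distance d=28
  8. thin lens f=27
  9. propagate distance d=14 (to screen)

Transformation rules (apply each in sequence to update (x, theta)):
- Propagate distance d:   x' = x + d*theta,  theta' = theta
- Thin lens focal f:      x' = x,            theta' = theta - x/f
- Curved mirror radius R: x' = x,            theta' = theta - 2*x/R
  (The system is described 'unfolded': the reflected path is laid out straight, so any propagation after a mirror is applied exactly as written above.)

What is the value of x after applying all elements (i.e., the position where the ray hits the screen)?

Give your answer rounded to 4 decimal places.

Answer: 21.7406

Derivation:
Initial: x=-9.0000 theta=-0.3000
After 1 (propagate distance d=10): x=-12.0000 theta=-0.3000
After 2 (thin lens f=58): x=-12.0000 theta=-27/290 (≈-0.0931)
After 3 (propagate distance d=24): x=-2064/145 (≈-14.2345) theta=-27/290 (≈-0.0931)
After 4 (thin lens f=30): x=-2064/145 (≈-14.2345) theta=553/1450 (≈0.3814)
After 5 (propagate distance d=21): x=-9027/1450 (≈-6.2255) theta=553/1450 (≈0.3814)
After 6 (thin lens f=12): x=-9027/1450 (≈-6.2255) theta=5221/5800 (≈0.9002)
After 7 (propagate distance d=28): x=2752/145 (≈18.9793) theta=5221/5800 (≈0.9002)
After 8 (thin lens f=27): x=2752/145 (≈18.9793) theta=30887/156600 (≈0.1972)
After 9 (propagate distance d=14 (to screen)): x=1702289/78300 (≈21.7406) theta=30887/156600 (≈0.1972)
Rounded to 4 decimal places: x = 21.7406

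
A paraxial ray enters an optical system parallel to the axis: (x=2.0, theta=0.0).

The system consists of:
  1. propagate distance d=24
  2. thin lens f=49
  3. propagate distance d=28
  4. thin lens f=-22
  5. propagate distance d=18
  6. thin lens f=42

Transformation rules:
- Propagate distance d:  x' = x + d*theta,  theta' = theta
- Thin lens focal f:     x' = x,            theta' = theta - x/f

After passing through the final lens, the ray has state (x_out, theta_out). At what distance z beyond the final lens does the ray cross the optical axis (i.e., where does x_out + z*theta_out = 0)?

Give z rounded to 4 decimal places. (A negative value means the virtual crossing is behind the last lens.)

Initial: x=2.0000 theta=0.0000
After 1 (propagate distance d=24): x=2.0000 theta=0.0000
After 2 (thin lens f=49): x=2.0000 theta=-2/49 (≈-0.0408)
After 3 (propagate distance d=28): x=6/7 (≈0.8571) theta=-2/49 (≈-0.0408)
After 4 (thin lens f=-22): x=6/7 (≈0.8571) theta=-1/539 (≈-0.0019)
After 5 (propagate distance d=18): x=444/539 (≈0.8237) theta=-1/539 (≈-0.0019)
After 6 (thin lens f=42): x=444/539 (≈0.8237) theta=-81/3773 (≈-0.0215)
z_focus = -x_out/theta_out = -(444/539)/(-81/3773) = 1036/27 ≈ 38.3704
Rounded to 4 decimal places: z = 38.3704

Answer: 38.3704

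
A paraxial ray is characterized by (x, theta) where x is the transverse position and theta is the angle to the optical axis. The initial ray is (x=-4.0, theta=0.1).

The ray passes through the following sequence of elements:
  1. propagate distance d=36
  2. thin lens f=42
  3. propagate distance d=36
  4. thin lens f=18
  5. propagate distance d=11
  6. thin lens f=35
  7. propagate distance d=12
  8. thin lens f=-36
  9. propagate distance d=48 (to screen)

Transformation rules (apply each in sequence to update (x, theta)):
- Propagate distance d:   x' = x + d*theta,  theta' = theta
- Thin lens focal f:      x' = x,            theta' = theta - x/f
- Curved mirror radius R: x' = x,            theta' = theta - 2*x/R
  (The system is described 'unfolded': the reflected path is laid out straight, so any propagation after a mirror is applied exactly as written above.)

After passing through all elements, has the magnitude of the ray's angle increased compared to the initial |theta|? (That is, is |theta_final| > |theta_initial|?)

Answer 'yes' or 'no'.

Answer: yes

Derivation:
Initial: x=-4.0000 theta=0.1000
After 1 (propagate distance d=36): x=-0.4000 theta=0.1000
After 2 (thin lens f=42): x=-0.4000 theta=23/210 (≈0.1095)
After 3 (propagate distance d=36): x=124/35 (≈3.5429) theta=23/210 (≈0.1095)
After 4 (thin lens f=18): x=124/35 (≈3.5429) theta=-11/126 (≈-0.0873)
After 5 (propagate distance d=11): x=1627/630 (≈2.5825) theta=-11/126 (≈-0.0873)
After 6 (thin lens f=35): x=1627/630 (≈2.5825) theta=-592/3675 (≈-0.1611)
After 7 (propagate distance d=12): x=14321/22050 (≈0.6495) theta=-592/3675 (≈-0.1611)
After 8 (thin lens f=-36): x=14321/22050 (≈0.6495) theta=-113551/793800 (≈-0.1430)
After 9 (propagate distance d=48 (to screen)): x=-411241/66150 (≈-6.2168) theta=-113551/793800 (≈-0.1430)
|theta_initial|=0.1000 |theta_final|=113551/793800 (≈0.1430) -> increased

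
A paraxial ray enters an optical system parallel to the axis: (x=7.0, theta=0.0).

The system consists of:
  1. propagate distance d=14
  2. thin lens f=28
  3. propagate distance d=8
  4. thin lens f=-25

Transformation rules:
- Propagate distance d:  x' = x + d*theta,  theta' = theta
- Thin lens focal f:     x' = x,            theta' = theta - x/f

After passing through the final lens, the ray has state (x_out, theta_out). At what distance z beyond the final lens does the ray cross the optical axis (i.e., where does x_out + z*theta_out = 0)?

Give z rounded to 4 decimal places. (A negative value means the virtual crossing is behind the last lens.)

Initial: x=7.0000 theta=0.0000
After 1 (propagate distance d=14): x=7.0000 theta=0.0000
After 2 (thin lens f=28): x=7.0000 theta=-0.2500
After 3 (propagate distance d=8): x=5.0000 theta=-0.2500
After 4 (thin lens f=-25): x=5.0000 theta=-0.0500
z_focus = -x_out/theta_out = -(5.0000)/(-0.0500) = 100.0000
Rounded to 4 decimal places: z = 100.0000

Answer: 100.0000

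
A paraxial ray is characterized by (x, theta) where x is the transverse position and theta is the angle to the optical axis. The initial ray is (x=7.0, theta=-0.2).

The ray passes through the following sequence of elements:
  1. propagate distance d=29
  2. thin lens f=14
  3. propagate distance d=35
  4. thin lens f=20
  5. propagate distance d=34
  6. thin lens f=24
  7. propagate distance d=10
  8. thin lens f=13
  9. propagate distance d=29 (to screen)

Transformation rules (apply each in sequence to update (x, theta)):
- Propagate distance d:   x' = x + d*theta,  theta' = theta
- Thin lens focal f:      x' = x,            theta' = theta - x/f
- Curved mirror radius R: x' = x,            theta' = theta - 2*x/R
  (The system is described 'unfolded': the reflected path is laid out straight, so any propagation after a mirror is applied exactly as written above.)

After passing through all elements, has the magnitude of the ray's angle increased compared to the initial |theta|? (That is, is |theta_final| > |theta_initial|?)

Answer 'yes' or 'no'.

Initial: x=7.0000 theta=-0.2000
After 1 (propagate distance d=29): x=1.2000 theta=-0.2000
After 2 (thin lens f=14): x=1.2000 theta=-2/7 (≈-0.2857)
After 3 (propagate distance d=35): x=-8.8000 theta=-2/7 (≈-0.2857)
After 4 (thin lens f=20): x=-8.8000 theta=27/175 (≈0.1543)
After 5 (propagate distance d=34): x=-622/175 (≈-3.5543) theta=27/175 (≈0.1543)
After 6 (thin lens f=24): x=-622/175 (≈-3.5543) theta=127/420 (≈0.3024)
After 7 (propagate distance d=10): x=-557/1050 (≈-0.5305) theta=127/420 (≈0.3024)
After 8 (thin lens f=13): x=-557/1050 (≈-0.5305) theta=3123/9100 (≈0.3432)
After 9 (propagate distance d=29 (to screen)): x=257219/27300 (≈9.4219) theta=3123/9100 (≈0.3432)
|theta_initial|=0.2000 |theta_final|=3123/9100 (≈0.3432) -> increased

Answer: yes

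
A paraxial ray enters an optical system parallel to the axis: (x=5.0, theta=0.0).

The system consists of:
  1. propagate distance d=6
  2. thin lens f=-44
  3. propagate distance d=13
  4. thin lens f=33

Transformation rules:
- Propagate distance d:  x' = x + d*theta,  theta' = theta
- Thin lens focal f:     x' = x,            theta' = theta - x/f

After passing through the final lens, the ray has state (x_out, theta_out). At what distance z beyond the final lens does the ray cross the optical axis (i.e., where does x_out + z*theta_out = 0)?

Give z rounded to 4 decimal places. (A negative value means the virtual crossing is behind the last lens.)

Answer: 78.3750

Derivation:
Initial: x=5.0000 theta=0.0000
After 1 (propagate distance d=6): x=5.0000 theta=0.0000
After 2 (thin lens f=-44): x=5.0000 theta=5/44 (≈0.1136)
After 3 (propagate distance d=13): x=285/44 (≈6.4773) theta=5/44 (≈0.1136)
After 4 (thin lens f=33): x=285/44 (≈6.4773) theta=-10/121 (≈-0.0826)
z_focus = -x_out/theta_out = -(285/44)/(-10/121) = 78.3750
Rounded to 4 decimal places: z = 78.3750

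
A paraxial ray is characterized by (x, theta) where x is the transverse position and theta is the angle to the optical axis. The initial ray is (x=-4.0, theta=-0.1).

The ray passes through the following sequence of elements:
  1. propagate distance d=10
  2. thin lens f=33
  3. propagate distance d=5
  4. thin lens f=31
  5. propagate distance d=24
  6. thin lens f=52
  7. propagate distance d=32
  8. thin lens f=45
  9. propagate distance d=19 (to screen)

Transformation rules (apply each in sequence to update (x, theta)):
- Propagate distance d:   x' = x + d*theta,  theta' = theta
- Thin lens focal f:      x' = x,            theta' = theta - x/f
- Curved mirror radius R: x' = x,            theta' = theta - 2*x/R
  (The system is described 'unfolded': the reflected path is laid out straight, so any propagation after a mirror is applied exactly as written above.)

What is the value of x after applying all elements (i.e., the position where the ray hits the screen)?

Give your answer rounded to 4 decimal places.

Answer: 7.6427

Derivation:
Initial: x=-4.0000 theta=-0.1000
After 1 (propagate distance d=10): x=-5.0000 theta=-0.1000
After 2 (thin lens f=33): x=-5.0000 theta=17/330 (≈0.0515)
After 3 (propagate distance d=5): x=-313/66 (≈-4.7424) theta=17/330 (≈0.0515)
After 4 (thin lens f=31): x=-313/66 (≈-4.7424) theta=1046/5115 (≈0.2045)
After 5 (propagate distance d=24): x=1693/10230 (≈0.1655) theta=1046/5115 (≈0.2045)
After 6 (thin lens f=52): x=1693/10230 (≈0.1655) theta=35697/177320 (≈0.2013)
After 7 (propagate distance d=32): x=878737/132990 (≈6.6075) theta=35697/177320 (≈0.2013)
After 8 (thin lens f=45): x=878737/132990 (≈6.6075) theta=100319/1841400 (≈0.0545)
After 9 (propagate distance d=19 (to screen)): x=182951453/23938200 (≈7.6427) theta=100319/1841400 (≈0.0545)
Rounded to 4 decimal places: x = 7.6427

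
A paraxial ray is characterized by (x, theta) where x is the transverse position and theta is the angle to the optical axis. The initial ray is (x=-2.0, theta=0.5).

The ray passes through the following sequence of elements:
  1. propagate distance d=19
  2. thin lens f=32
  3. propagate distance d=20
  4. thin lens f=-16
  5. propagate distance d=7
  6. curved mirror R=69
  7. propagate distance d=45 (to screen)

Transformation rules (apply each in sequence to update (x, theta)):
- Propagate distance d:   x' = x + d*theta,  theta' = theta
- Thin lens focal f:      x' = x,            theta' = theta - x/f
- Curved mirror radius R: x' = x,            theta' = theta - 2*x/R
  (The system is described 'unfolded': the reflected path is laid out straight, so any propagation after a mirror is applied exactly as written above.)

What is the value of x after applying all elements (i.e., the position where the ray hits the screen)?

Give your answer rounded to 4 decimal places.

Initial: x=-2.0000 theta=0.5000
After 1 (propagate distance d=19): x=7.5000 theta=0.5000
After 2 (thin lens f=32): x=7.5000 theta=17/64 (≈0.2656)
After 3 (propagate distance d=20): x=12.8125 theta=17/64 (≈0.2656)
After 4 (thin lens f=-16): x=12.8125 theta=273/256 (≈1.0664)
After 5 (propagate distance d=7): x=5191/256 (≈20.2773) theta=273/256 (≈1.0664)
After 6 (curved mirror R=69): x=5191/256 (≈20.2773) theta=8455/17664 (≈0.4787)
After 7 (propagate distance d=45 (to screen)): x=123109/2944 (≈41.8169) theta=8455/17664 (≈0.4787)
Rounded to 4 decimal places: x = 41.8169

Answer: 41.8169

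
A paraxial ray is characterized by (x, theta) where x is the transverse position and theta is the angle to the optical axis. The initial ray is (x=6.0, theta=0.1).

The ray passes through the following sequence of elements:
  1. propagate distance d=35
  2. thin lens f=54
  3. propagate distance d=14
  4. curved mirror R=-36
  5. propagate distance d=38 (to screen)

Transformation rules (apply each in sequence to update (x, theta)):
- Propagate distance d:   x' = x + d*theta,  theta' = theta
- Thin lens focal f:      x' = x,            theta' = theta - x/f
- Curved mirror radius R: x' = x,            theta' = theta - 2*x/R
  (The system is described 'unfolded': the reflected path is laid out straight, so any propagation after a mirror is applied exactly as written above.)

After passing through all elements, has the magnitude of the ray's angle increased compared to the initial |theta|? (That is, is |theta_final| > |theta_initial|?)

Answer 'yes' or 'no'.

Initial: x=6.0000 theta=0.1000
After 1 (propagate distance d=35): x=9.5000 theta=0.1000
After 2 (thin lens f=54): x=9.5000 theta=-41/540 (≈-0.0759)
After 3 (propagate distance d=14): x=1139/135 (≈8.4370) theta=-41/540 (≈-0.0759)
After 4 (curved mirror R=-36): x=1139/135 (≈8.4370) theta=1909/4860 (≈0.3928)
After 5 (propagate distance d=38 (to screen)): x=56773/2430 (≈23.3634) theta=1909/4860 (≈0.3928)
|theta_initial|=0.1000 |theta_final|=1909/4860 (≈0.3928) -> increased

Answer: yes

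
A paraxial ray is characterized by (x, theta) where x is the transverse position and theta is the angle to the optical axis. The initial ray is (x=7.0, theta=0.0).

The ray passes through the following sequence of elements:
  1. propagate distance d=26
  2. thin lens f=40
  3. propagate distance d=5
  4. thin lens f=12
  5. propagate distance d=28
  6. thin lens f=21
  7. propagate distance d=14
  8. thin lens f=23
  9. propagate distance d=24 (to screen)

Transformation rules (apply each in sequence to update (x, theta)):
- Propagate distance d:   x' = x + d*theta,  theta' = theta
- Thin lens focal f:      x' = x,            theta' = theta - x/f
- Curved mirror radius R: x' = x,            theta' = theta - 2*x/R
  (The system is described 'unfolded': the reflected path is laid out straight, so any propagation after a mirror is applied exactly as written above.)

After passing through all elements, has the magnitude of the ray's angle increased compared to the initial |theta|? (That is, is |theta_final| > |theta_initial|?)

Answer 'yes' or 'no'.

Initial: x=7.0000 theta=0.0000
After 1 (propagate distance d=26): x=7.0000 theta=0.0000
After 2 (thin lens f=40): x=7.0000 theta=-0.1750
After 3 (propagate distance d=5): x=6.1250 theta=-0.1750
After 4 (thin lens f=12): x=6.1250 theta=-329/480 (≈-0.6854)
After 5 (propagate distance d=28): x=-196/15 (≈-13.0667) theta=-329/480 (≈-0.6854)
After 6 (thin lens f=21): x=-196/15 (≈-13.0667) theta=-91/1440 (≈-0.0632)
After 7 (propagate distance d=14): x=-2009/144 (≈-13.9514) theta=-91/1440 (≈-0.0632)
After 8 (thin lens f=23): x=-2009/144 (≈-13.9514) theta=5999/11040 (≈0.5434)
After 9 (propagate distance d=24 (to screen)): x=-15071/16560 (≈-0.9101) theta=5999/11040 (≈0.5434)
|theta_initial|=0.0000 |theta_final|=5999/11040 (≈0.5434) -> increased

Answer: yes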